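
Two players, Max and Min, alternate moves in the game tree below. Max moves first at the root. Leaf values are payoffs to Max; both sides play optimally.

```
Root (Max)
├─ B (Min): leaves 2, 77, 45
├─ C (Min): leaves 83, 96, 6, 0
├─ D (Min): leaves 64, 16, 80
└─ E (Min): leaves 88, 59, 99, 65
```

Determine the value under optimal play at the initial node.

B (Min): min(2, 77, 45) = 2
C (Min): min(83, 96, 6, 0) = 0
D (Min): min(64, 16, 80) = 16
E (Min): min(88, 59, 99, 65) = 59
Root (Max): max(2, 0, 16, 59) = 59

59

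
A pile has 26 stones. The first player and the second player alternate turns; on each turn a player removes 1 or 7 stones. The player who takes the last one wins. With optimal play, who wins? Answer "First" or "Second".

Second

Compute winning (W) and losing (L) positions by backward induction:
i:   0  1  2  3  4  5  6  7  8  9 10 11 12 13 14 15 16 17 18 19 20 21 22 23 24 25 26
     L  W  L  W  L  W  L  W  L  W  L  W  L  W  L  W  L  W  L  W  L  W  L  W  L  W  L
Position 26 is L, so the second player wins.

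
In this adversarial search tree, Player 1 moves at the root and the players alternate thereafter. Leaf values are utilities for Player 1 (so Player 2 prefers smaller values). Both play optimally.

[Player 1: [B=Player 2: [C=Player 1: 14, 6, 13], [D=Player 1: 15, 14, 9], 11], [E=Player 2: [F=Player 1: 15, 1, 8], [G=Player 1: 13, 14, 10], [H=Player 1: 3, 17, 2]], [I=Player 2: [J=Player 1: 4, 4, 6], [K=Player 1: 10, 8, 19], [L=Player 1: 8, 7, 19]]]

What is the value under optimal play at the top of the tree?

C (Player 1): max(14, 6, 13) = 14
D (Player 1): max(15, 14, 9) = 15
B (Player 2): min(14, 15, 11) = 11
F (Player 1): max(15, 1, 8) = 15
G (Player 1): max(13, 14, 10) = 14
H (Player 1): max(3, 17, 2) = 17
E (Player 2): min(15, 14, 17) = 14
J (Player 1): max(4, 4, 6) = 6
K (Player 1): max(10, 8, 19) = 19
L (Player 1): max(8, 7, 19) = 19
I (Player 2): min(6, 19, 19) = 6
Root (Player 1): max(11, 14, 6) = 14

14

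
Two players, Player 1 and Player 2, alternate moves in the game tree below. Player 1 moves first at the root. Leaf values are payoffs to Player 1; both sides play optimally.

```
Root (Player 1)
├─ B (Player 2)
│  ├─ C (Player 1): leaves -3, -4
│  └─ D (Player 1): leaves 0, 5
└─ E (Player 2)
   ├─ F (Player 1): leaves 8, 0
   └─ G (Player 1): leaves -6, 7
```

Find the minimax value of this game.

7

C (Player 1): max(-3, -4) = -3
D (Player 1): max(0, 5) = 5
B (Player 2): min(-3, 5) = -3
F (Player 1): max(8, 0) = 8
G (Player 1): max(-6, 7) = 7
E (Player 2): min(8, 7) = 7
Root (Player 1): max(-3, 7) = 7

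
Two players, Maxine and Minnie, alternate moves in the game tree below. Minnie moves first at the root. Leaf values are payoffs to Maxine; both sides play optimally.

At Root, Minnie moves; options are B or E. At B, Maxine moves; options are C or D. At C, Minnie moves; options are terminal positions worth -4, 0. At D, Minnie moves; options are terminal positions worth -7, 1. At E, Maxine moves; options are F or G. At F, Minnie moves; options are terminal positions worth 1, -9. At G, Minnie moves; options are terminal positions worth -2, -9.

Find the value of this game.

C (Minnie): min(-4, 0) = -4
D (Minnie): min(-7, 1) = -7
B (Maxine): max(-4, -7) = -4
F (Minnie): min(1, -9) = -9
G (Minnie): min(-2, -9) = -9
E (Maxine): max(-9, -9) = -9
Root (Minnie): min(-4, -9) = -9

-9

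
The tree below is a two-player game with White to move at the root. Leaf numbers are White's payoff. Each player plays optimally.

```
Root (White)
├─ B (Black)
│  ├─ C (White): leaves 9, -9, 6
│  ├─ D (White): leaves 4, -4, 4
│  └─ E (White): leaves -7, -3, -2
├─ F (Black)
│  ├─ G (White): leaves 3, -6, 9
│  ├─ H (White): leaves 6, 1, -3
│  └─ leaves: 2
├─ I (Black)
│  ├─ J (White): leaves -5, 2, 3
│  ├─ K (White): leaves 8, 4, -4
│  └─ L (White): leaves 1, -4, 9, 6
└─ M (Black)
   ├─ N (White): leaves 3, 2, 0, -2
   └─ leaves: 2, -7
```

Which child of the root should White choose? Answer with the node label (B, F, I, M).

C (White): max(9, -9, 6) = 9
D (White): max(4, -4, 4) = 4
E (White): max(-7, -3, -2) = -2
B (Black): min(9, 4, -2) = -2
G (White): max(3, -6, 9) = 9
H (White): max(6, 1, -3) = 6
F (Black): min(9, 6, 2) = 2
J (White): max(-5, 2, 3) = 3
K (White): max(8, 4, -4) = 8
L (White): max(1, -4, 9, 6) = 9
I (Black): min(3, 8, 9) = 3
N (White): max(3, 2, 0, -2) = 3
M (Black): min(3, 2, -7) = -7
Root (White): max(-2, 2, 3, -7) = 3
White picks the child with the highest value: I (value 3).

I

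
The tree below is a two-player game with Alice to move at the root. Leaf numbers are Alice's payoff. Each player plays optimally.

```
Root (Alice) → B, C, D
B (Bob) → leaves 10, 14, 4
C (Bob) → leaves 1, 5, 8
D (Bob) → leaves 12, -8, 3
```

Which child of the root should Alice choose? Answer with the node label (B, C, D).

B

B (Bob): min(10, 14, 4) = 4
C (Bob): min(1, 5, 8) = 1
D (Bob): min(12, -8, 3) = -8
Root (Alice): max(4, 1, -8) = 4
Alice picks the child with the highest value: B (value 4).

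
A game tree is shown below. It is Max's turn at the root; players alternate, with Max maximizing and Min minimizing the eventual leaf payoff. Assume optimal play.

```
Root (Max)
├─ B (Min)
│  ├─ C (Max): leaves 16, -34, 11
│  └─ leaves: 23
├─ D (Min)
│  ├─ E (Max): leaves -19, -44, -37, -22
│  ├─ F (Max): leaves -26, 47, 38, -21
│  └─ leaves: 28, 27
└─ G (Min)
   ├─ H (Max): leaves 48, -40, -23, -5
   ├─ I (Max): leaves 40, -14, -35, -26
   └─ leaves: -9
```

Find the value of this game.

16

C (Max): max(16, -34, 11) = 16
B (Min): min(16, 23) = 16
E (Max): max(-19, -44, -37, -22) = -19
F (Max): max(-26, 47, 38, -21) = 47
D (Min): min(-19, 47, 28, 27) = -19
H (Max): max(48, -40, -23, -5) = 48
I (Max): max(40, -14, -35, -26) = 40
G (Min): min(48, 40, -9) = -9
Root (Max): max(16, -19, -9) = 16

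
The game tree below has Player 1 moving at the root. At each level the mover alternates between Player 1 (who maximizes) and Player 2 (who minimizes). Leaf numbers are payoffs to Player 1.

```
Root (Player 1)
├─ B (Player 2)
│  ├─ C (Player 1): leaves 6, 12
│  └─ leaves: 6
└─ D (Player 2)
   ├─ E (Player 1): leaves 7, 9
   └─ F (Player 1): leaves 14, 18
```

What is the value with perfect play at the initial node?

9

C (Player 1): max(6, 12) = 12
B (Player 2): min(12, 6) = 6
E (Player 1): max(7, 9) = 9
F (Player 1): max(14, 18) = 18
D (Player 2): min(9, 18) = 9
Root (Player 1): max(6, 9) = 9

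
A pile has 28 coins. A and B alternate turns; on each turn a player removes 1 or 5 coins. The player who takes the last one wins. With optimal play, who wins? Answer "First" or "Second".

Second

W/L table (W = player to move can force a win):
i:   0  1  2  3  4  5  6  7  8  9 10 11 12 13 14 15 16 17 18 19 20 21 22 23 24 25 26 27 28
     L  W  L  W  L  W  L  W  L  W  L  W  L  W  L  W  L  W  L  W  L  W  L  W  L  W  L  W  L
Position 28 is L, so the second player wins.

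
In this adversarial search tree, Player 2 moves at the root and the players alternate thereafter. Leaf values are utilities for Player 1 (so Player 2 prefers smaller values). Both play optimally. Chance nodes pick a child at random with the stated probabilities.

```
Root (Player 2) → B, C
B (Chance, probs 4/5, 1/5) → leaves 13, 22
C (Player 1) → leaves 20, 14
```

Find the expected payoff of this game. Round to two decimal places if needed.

B (Chance): 4/5·13 + 1/5·22 = 14.8
C (Player 1): max(20, 14) = 20
Root (Player 2): min(14.8, 20) = 14.8

14.8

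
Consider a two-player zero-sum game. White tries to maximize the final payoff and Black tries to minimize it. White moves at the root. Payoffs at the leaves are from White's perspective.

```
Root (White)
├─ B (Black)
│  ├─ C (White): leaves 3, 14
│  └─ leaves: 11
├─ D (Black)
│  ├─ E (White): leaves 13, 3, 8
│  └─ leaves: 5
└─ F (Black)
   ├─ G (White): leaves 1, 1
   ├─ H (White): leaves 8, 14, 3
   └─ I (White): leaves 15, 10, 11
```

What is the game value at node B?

11

C: max(3, 14) = 14
B: min(14, 11) = 11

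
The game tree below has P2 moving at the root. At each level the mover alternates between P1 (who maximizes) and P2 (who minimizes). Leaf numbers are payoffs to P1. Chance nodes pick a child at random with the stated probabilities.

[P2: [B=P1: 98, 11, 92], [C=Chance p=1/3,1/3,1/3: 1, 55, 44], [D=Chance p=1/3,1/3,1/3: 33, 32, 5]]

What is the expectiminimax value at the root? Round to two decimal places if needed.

23.33

B (P1): max(98, 11, 92) = 98
C (Chance): 1/3·1 + 1/3·55 + 1/3·44 = 33.33
D (Chance): 1/3·33 + 1/3·32 + 1/3·5 = 23.33
Root (P2): min(98, 33.33, 23.33) = 23.33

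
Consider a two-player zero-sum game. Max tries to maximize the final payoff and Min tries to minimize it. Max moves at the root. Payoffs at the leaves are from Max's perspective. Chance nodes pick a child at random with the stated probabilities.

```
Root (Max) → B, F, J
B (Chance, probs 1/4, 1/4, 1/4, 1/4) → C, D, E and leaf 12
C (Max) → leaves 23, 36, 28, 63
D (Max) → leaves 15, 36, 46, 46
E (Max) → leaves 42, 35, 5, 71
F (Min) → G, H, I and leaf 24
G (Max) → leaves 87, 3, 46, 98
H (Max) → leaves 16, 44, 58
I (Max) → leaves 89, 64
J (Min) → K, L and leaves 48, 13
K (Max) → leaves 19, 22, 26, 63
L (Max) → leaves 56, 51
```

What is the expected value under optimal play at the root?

48

C (Max): max(23, 36, 28, 63) = 63
D (Max): max(15, 36, 46, 46) = 46
E (Max): max(42, 35, 5, 71) = 71
B (Chance): 1/4·63 + 1/4·46 + 1/4·71 + 1/4·12 = 48
G (Max): max(87, 3, 46, 98) = 98
H (Max): max(16, 44, 58) = 58
I (Max): max(89, 64) = 89
F (Min): min(98, 58, 89, 24) = 24
K (Max): max(19, 22, 26, 63) = 63
L (Max): max(56, 51) = 56
J (Min): min(63, 56, 48, 13) = 13
Root (Max): max(48, 24, 13) = 48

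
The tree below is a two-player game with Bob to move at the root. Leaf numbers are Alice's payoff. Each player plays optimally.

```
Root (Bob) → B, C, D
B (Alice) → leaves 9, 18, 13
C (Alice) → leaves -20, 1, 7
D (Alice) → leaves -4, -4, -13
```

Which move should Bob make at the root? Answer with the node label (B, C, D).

D

B (Alice): max(9, 18, 13) = 18
C (Alice): max(-20, 1, 7) = 7
D (Alice): max(-4, -4, -13) = -4
Root (Bob): min(18, 7, -4) = -4
Bob picks the child with the lowest value: D (value -4).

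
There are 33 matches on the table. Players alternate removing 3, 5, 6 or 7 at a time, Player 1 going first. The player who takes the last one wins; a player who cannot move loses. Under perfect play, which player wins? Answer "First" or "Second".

First

Compute winning (W) and losing (L) positions by backward induction:
i:   0  1  2  3  4  5  6  7  8  9 10 11 12 13 14 15 16 17 18 19 20 21 22 23 24 25 26 27 28 29 30 31 32 33
     L  L  L  W  W  W  W  W  W  W  L  L  L  W  W  W  W  W  W  W  L  L  L  W  W  W  W  W  W  W  L  L  L  W
Position 33 is W, so the first player wins.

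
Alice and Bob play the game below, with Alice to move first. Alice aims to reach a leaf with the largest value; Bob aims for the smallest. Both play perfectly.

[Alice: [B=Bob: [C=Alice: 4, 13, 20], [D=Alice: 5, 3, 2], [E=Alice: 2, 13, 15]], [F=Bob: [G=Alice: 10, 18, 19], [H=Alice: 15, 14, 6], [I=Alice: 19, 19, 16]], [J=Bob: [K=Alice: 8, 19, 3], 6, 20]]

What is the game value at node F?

G: max(10, 18, 19) = 19
H: max(15, 14, 6) = 15
I: max(19, 19, 16) = 19
F: min(19, 15, 19) = 15

15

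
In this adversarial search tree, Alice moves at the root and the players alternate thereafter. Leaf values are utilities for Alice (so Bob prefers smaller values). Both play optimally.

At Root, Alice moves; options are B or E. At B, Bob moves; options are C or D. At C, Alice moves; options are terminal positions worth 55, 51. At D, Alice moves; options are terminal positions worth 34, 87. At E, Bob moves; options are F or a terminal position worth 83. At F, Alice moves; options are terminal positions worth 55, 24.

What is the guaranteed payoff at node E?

F: max(55, 24) = 55
E: min(55, 83) = 55

55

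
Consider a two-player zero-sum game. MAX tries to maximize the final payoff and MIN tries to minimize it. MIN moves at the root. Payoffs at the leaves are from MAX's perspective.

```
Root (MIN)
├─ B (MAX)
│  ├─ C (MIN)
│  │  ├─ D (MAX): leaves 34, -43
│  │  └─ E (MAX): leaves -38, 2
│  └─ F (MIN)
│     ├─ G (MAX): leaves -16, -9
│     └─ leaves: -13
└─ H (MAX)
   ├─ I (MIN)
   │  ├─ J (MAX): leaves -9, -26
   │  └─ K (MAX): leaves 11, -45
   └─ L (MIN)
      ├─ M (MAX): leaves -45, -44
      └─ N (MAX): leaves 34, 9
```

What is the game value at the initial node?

-9

D (MAX): max(34, -43) = 34
E (MAX): max(-38, 2) = 2
C (MIN): min(34, 2) = 2
G (MAX): max(-16, -9) = -9
F (MIN): min(-9, -13) = -13
B (MAX): max(2, -13) = 2
J (MAX): max(-9, -26) = -9
K (MAX): max(11, -45) = 11
I (MIN): min(-9, 11) = -9
M (MAX): max(-45, -44) = -44
N (MAX): max(34, 9) = 34
L (MIN): min(-44, 34) = -44
H (MAX): max(-9, -44) = -9
Root (MIN): min(2, -9) = -9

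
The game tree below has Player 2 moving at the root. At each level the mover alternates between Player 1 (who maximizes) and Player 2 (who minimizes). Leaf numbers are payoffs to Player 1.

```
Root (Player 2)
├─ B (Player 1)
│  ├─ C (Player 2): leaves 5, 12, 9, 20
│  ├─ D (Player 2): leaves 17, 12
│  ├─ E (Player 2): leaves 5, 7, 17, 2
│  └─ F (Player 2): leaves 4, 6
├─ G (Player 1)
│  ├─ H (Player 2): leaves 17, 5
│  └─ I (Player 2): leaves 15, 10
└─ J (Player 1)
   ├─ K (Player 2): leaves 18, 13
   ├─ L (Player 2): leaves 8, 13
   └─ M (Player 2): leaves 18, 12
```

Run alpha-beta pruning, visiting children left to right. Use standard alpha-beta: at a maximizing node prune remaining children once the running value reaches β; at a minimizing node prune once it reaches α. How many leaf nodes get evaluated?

14

C [α=-∞,β=+∞]: v=5
D [α=5,β=+∞]: v=12
E [α=12,β=+∞]: v=5 after child 1 ≤ α → α-cutoff, skip 3
F [α=12,β=+∞]: v=4 after child 1 ≤ α → α-cutoff, skip 1
B [α=-∞,β=+∞]: v=12
H [α=-∞,β=12]: v=5
I [α=5,β=12]: v=10
G [α=-∞,β=12]: v=10
K [α=-∞,β=10]: v=13
J [α=-∞,β=10]: v=13 after child 1 ≥ β → β-cutoff, skip 2
Root [α=-∞,β=+∞]: v=10
Leaves evaluated: 14 of 22.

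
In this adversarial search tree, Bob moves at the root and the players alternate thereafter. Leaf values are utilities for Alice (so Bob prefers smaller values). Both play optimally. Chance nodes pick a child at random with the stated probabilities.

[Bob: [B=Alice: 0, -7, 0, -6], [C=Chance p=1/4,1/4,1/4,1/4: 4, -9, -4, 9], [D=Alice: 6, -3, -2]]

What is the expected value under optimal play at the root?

0

B (Alice): max(0, -7, 0, -6) = 0
C (Chance): 1/4·4 + 1/4·-9 + 1/4·-4 + 1/4·9 = 0
D (Alice): max(6, -3, -2) = 6
Root (Bob): min(0, 0, 6) = 0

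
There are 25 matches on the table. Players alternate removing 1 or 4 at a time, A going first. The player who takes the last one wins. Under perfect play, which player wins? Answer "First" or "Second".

Second

W/L table (W = player to move can force a win):
i:   0  1  2  3  4  5  6  7  8  9 10 11 12 13 14 15 16 17 18 19 20 21 22 23 24 25
     L  W  L  W  W  L  W  L  W  W  L  W  L  W  W  L  W  L  W  W  L  W  L  W  W  L
Position 25 is L, so the second player wins.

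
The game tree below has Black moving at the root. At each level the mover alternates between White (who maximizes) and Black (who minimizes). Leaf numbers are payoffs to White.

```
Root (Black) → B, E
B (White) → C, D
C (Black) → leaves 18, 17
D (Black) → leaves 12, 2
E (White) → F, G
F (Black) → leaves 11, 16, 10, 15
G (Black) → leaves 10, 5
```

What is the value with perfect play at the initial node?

C (Black): min(18, 17) = 17
D (Black): min(12, 2) = 2
B (White): max(17, 2) = 17
F (Black): min(11, 16, 10, 15) = 10
G (Black): min(10, 5) = 5
E (White): max(10, 5) = 10
Root (Black): min(17, 10) = 10

10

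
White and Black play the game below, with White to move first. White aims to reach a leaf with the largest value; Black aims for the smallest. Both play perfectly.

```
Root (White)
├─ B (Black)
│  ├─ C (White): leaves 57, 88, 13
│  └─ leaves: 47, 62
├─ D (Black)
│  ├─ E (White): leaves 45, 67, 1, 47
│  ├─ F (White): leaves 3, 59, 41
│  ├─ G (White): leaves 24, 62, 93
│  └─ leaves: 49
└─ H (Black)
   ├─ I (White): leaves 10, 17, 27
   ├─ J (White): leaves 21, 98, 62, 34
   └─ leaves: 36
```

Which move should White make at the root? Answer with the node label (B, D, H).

C (White): max(57, 88, 13) = 88
B (Black): min(88, 47, 62) = 47
E (White): max(45, 67, 1, 47) = 67
F (White): max(3, 59, 41) = 59
G (White): max(24, 62, 93) = 93
D (Black): min(67, 59, 93, 49) = 49
I (White): max(10, 17, 27) = 27
J (White): max(21, 98, 62, 34) = 98
H (Black): min(27, 98, 36) = 27
Root (White): max(47, 49, 27) = 49
White picks the child with the highest value: D (value 49).

D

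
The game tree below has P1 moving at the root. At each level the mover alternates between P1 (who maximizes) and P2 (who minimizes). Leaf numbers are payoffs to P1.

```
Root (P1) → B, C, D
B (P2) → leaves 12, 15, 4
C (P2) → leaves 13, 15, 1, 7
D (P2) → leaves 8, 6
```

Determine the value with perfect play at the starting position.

B (P2): min(12, 15, 4) = 4
C (P2): min(13, 15, 1, 7) = 1
D (P2): min(8, 6) = 6
Root (P1): max(4, 1, 6) = 6

6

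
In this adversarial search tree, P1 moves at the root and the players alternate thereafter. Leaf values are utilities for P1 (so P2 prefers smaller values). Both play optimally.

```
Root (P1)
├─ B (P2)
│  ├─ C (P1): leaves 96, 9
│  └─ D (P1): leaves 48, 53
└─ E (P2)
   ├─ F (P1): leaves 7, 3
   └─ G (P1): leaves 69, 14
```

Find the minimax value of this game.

53

C (P1): max(96, 9) = 96
D (P1): max(48, 53) = 53
B (P2): min(96, 53) = 53
F (P1): max(7, 3) = 7
G (P1): max(69, 14) = 69
E (P2): min(7, 69) = 7
Root (P1): max(53, 7) = 53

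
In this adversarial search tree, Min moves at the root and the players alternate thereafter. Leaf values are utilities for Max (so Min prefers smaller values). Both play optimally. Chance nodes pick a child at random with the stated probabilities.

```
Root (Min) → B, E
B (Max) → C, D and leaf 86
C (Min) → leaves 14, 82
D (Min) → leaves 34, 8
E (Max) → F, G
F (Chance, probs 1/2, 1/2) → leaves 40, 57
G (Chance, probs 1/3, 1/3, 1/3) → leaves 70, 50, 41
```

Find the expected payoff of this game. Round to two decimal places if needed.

53.67

C (Min): min(14, 82) = 14
D (Min): min(34, 8) = 8
B (Max): max(14, 8, 86) = 86
F (Chance): 1/2·40 + 1/2·57 = 48.5
G (Chance): 1/3·70 + 1/3·50 + 1/3·41 = 53.67
E (Max): max(48.5, 53.67) = 53.67
Root (Min): min(86, 53.67) = 53.67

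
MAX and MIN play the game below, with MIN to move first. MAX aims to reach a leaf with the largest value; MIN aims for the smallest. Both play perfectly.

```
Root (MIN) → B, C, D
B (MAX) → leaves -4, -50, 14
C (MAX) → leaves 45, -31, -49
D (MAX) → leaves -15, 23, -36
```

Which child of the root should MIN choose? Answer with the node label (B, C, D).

B

B (MAX): max(-4, -50, 14) = 14
C (MAX): max(45, -31, -49) = 45
D (MAX): max(-15, 23, -36) = 23
Root (MIN): min(14, 45, 23) = 14
MIN picks the child with the lowest value: B (value 14).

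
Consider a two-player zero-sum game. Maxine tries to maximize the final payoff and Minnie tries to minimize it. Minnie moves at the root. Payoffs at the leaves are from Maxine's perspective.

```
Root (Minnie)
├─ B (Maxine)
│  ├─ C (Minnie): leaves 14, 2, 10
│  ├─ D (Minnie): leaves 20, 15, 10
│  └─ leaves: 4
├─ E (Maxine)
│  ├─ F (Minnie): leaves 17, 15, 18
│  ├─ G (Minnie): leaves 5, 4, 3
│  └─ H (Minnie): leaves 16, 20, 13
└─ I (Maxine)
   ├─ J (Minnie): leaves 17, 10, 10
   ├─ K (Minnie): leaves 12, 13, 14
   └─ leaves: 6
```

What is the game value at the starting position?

C (Minnie): min(14, 2, 10) = 2
D (Minnie): min(20, 15, 10) = 10
B (Maxine): max(2, 10, 4) = 10
F (Minnie): min(17, 15, 18) = 15
G (Minnie): min(5, 4, 3) = 3
H (Minnie): min(16, 20, 13) = 13
E (Maxine): max(15, 3, 13) = 15
J (Minnie): min(17, 10, 10) = 10
K (Minnie): min(12, 13, 14) = 12
I (Maxine): max(10, 12, 6) = 12
Root (Minnie): min(10, 15, 12) = 10

10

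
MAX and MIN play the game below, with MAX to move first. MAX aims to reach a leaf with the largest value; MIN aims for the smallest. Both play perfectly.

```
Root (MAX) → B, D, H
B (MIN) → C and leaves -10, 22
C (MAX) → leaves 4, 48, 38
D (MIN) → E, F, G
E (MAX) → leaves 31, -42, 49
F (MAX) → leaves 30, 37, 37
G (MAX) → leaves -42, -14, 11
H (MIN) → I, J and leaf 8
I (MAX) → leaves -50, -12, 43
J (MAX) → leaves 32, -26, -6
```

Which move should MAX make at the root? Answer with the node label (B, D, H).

C (MAX): max(4, 48, 38) = 48
B (MIN): min(48, -10, 22) = -10
E (MAX): max(31, -42, 49) = 49
F (MAX): max(30, 37, 37) = 37
G (MAX): max(-42, -14, 11) = 11
D (MIN): min(49, 37, 11) = 11
I (MAX): max(-50, -12, 43) = 43
J (MAX): max(32, -26, -6) = 32
H (MIN): min(43, 32, 8) = 8
Root (MAX): max(-10, 11, 8) = 11
MAX picks the child with the highest value: D (value 11).

D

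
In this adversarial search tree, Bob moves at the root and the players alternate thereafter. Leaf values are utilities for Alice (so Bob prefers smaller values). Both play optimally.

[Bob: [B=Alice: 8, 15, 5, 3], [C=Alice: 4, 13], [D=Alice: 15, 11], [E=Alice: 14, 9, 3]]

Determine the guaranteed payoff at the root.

B (Alice): max(8, 15, 5, 3) = 15
C (Alice): max(4, 13) = 13
D (Alice): max(15, 11) = 15
E (Alice): max(14, 9, 3) = 14
Root (Bob): min(15, 13, 15, 14) = 13

13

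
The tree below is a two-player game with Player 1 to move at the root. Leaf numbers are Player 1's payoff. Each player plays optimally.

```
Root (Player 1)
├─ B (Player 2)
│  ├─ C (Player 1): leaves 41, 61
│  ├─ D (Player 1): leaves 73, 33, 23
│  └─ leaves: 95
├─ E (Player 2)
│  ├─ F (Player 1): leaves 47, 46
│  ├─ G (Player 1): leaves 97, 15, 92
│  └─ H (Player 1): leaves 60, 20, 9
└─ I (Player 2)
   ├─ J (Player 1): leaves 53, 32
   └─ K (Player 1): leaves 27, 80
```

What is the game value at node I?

J: max(53, 32) = 53
K: max(27, 80) = 80
I: min(53, 80) = 53

53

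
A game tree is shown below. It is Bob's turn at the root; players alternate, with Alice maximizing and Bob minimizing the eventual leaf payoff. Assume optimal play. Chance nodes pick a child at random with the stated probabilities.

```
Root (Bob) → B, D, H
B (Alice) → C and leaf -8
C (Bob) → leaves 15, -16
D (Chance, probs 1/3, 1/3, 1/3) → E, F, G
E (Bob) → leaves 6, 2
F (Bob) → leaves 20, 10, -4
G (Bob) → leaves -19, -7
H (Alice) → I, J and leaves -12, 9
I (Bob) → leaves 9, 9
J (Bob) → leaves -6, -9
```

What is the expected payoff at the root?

C (Bob): min(15, -16) = -16
B (Alice): max(-16, -8) = -8
E (Bob): min(6, 2) = 2
F (Bob): min(20, 10, -4) = -4
G (Bob): min(-19, -7) = -19
D (Chance): 1/3·2 + 1/3·-4 + 1/3·-19 = -7
I (Bob): min(9, 9) = 9
J (Bob): min(-6, -9) = -9
H (Alice): max(9, -9, -12, 9) = 9
Root (Bob): min(-8, -7, 9) = -8

-8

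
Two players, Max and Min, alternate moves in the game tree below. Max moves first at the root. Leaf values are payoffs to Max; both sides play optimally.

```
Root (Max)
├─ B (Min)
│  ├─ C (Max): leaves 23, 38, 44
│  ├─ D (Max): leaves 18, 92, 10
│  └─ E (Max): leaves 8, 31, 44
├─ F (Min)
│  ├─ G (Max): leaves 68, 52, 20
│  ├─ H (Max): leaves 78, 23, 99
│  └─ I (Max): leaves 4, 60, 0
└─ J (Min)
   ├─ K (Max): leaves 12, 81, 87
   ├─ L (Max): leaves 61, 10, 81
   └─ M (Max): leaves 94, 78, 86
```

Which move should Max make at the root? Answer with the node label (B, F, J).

C (Max): max(23, 38, 44) = 44
D (Max): max(18, 92, 10) = 92
E (Max): max(8, 31, 44) = 44
B (Min): min(44, 92, 44) = 44
G (Max): max(68, 52, 20) = 68
H (Max): max(78, 23, 99) = 99
I (Max): max(4, 60, 0) = 60
F (Min): min(68, 99, 60) = 60
K (Max): max(12, 81, 87) = 87
L (Max): max(61, 10, 81) = 81
M (Max): max(94, 78, 86) = 94
J (Min): min(87, 81, 94) = 81
Root (Max): max(44, 60, 81) = 81
Max picks the child with the highest value: J (value 81).

J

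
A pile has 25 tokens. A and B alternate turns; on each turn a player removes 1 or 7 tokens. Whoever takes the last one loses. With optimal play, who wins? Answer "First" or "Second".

Positions where the player to move wins (W) vs loses (L):
i:   0  1  2  3  4  5  6  7  8  9 10 11 12 13 14 15 16 17 18 19 20 21 22 23 24 25
     W  L  W  L  W  L  W  L  W  L  W  L  W  L  W  L  W  L  W  L  W  L  W  L  W  L
Position 25 is L, so the second player wins.

Second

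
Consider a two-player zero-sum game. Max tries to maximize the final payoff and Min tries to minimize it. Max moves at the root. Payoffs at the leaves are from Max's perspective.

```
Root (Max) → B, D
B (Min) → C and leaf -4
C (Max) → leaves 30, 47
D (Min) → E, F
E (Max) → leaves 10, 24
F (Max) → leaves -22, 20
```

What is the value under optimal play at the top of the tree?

20

C (Max): max(30, 47) = 47
B (Min): min(47, -4) = -4
E (Max): max(10, 24) = 24
F (Max): max(-22, 20) = 20
D (Min): min(24, 20) = 20
Root (Max): max(-4, 20) = 20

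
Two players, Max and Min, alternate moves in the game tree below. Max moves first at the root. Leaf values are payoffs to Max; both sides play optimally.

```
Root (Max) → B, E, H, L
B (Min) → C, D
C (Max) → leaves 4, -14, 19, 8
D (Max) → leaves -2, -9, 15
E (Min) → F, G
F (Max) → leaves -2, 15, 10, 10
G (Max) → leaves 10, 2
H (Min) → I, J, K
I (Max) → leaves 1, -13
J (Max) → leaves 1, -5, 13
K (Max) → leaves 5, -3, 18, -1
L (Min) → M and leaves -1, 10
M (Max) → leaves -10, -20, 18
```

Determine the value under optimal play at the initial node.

15

C (Max): max(4, -14, 19, 8) = 19
D (Max): max(-2, -9, 15) = 15
B (Min): min(19, 15) = 15
F (Max): max(-2, 15, 10, 10) = 15
G (Max): max(10, 2) = 10
E (Min): min(15, 10) = 10
I (Max): max(1, -13) = 1
J (Max): max(1, -5, 13) = 13
K (Max): max(5, -3, 18, -1) = 18
H (Min): min(1, 13, 18) = 1
M (Max): max(-10, -20, 18) = 18
L (Min): min(18, -1, 10) = -1
Root (Max): max(15, 10, 1, -1) = 15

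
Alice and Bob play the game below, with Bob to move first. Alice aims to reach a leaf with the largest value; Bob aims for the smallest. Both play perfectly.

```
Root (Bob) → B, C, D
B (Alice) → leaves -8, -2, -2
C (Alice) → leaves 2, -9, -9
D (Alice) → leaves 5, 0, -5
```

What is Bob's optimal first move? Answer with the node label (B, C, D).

B

B (Alice): max(-8, -2, -2) = -2
C (Alice): max(2, -9, -9) = 2
D (Alice): max(5, 0, -5) = 5
Root (Bob): min(-2, 2, 5) = -2
Bob picks the child with the lowest value: B (value -2).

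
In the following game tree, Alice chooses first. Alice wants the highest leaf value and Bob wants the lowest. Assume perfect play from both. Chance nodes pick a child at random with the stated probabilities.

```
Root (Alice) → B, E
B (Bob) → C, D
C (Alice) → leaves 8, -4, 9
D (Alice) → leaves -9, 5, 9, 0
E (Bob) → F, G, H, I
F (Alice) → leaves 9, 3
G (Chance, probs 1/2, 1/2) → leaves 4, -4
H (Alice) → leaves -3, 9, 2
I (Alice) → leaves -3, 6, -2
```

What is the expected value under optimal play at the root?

9

C (Alice): max(8, -4, 9) = 9
D (Alice): max(-9, 5, 9, 0) = 9
B (Bob): min(9, 9) = 9
F (Alice): max(9, 3) = 9
G (Chance): 1/2·4 + 1/2·-4 = 0
H (Alice): max(-3, 9, 2) = 9
I (Alice): max(-3, 6, -2) = 6
E (Bob): min(9, 0, 9, 6) = 0
Root (Alice): max(9, 0) = 9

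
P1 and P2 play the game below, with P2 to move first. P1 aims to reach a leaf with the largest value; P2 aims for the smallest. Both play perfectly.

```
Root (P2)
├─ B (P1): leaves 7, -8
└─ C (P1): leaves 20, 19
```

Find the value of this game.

B (P1): max(7, -8) = 7
C (P1): max(20, 19) = 20
Root (P2): min(7, 20) = 7

7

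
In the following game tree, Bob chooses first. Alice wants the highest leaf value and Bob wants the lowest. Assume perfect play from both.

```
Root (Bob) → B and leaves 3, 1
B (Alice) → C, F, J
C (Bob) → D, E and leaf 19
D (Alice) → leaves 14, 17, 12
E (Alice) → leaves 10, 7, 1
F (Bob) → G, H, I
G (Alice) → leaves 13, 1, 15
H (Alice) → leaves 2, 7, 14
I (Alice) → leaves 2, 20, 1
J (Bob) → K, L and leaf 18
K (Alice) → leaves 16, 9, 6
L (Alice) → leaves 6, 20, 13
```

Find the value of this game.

1

D (Alice): max(14, 17, 12) = 17
E (Alice): max(10, 7, 1) = 10
C (Bob): min(17, 10, 19) = 10
G (Alice): max(13, 1, 15) = 15
H (Alice): max(2, 7, 14) = 14
I (Alice): max(2, 20, 1) = 20
F (Bob): min(15, 14, 20) = 14
K (Alice): max(16, 9, 6) = 16
L (Alice): max(6, 20, 13) = 20
J (Bob): min(16, 20, 18) = 16
B (Alice): max(10, 14, 16) = 16
Root (Bob): min(16, 3, 1) = 1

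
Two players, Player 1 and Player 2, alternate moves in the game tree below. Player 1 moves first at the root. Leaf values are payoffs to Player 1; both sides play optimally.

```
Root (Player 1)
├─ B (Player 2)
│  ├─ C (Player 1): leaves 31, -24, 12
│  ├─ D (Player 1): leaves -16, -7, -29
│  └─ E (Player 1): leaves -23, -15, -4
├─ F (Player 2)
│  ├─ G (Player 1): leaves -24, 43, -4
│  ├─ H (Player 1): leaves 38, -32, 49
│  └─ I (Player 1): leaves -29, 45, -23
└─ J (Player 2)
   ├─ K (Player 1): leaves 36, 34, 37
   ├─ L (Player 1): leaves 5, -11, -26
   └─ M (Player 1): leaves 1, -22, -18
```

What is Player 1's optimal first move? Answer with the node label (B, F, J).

F

C (Player 1): max(31, -24, 12) = 31
D (Player 1): max(-16, -7, -29) = -7
E (Player 1): max(-23, -15, -4) = -4
B (Player 2): min(31, -7, -4) = -7
G (Player 1): max(-24, 43, -4) = 43
H (Player 1): max(38, -32, 49) = 49
I (Player 1): max(-29, 45, -23) = 45
F (Player 2): min(43, 49, 45) = 43
K (Player 1): max(36, 34, 37) = 37
L (Player 1): max(5, -11, -26) = 5
M (Player 1): max(1, -22, -18) = 1
J (Player 2): min(37, 5, 1) = 1
Root (Player 1): max(-7, 43, 1) = 43
Player 1 picks the child with the highest value: F (value 43).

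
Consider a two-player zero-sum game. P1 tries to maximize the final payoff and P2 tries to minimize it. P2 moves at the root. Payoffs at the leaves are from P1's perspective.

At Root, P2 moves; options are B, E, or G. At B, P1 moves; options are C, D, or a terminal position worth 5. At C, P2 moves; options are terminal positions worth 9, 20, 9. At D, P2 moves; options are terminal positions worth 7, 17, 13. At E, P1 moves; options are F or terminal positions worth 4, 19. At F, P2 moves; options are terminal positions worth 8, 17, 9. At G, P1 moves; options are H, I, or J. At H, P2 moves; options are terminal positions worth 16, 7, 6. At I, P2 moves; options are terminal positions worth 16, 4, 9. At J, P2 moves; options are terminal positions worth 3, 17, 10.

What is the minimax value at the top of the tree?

C (P2): min(9, 20, 9) = 9
D (P2): min(7, 17, 13) = 7
B (P1): max(9, 7, 5) = 9
F (P2): min(8, 17, 9) = 8
E (P1): max(8, 4, 19) = 19
H (P2): min(16, 7, 6) = 6
I (P2): min(16, 4, 9) = 4
J (P2): min(3, 17, 10) = 3
G (P1): max(6, 4, 3) = 6
Root (P2): min(9, 19, 6) = 6

6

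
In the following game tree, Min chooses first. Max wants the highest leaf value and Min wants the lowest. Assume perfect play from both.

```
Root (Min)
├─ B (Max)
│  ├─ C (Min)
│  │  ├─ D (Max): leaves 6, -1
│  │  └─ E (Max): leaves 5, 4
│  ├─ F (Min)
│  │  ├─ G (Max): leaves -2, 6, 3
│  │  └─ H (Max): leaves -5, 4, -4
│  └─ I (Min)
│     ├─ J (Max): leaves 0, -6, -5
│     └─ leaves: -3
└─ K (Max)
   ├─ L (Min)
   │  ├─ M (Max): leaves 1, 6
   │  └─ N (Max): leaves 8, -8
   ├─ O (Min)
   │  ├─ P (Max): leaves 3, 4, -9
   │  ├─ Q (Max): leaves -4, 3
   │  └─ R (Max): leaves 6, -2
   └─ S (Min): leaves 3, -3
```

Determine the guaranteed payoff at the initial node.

5

D (Max): max(6, -1) = 6
E (Max): max(5, 4) = 5
C (Min): min(6, 5) = 5
G (Max): max(-2, 6, 3) = 6
H (Max): max(-5, 4, -4) = 4
F (Min): min(6, 4) = 4
J (Max): max(0, -6, -5) = 0
I (Min): min(0, -3) = -3
B (Max): max(5, 4, -3) = 5
M (Max): max(1, 6) = 6
N (Max): max(8, -8) = 8
L (Min): min(6, 8) = 6
P (Max): max(3, 4, -9) = 4
Q (Max): max(-4, 3) = 3
R (Max): max(6, -2) = 6
O (Min): min(4, 3, 6) = 3
S (Min): min(3, -3) = -3
K (Max): max(6, 3, -3) = 6
Root (Min): min(5, 6) = 5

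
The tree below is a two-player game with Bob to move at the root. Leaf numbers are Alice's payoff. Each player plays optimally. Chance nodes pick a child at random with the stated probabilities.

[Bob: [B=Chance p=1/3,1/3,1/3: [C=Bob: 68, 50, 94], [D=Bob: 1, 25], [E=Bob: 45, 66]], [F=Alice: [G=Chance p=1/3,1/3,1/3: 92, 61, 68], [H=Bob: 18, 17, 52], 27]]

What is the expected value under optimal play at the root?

32

C (Bob): min(68, 50, 94) = 50
D (Bob): min(1, 25) = 1
E (Bob): min(45, 66) = 45
B (Chance): 1/3·50 + 1/3·1 + 1/3·45 = 32
G (Chance): 1/3·92 + 1/3·61 + 1/3·68 = 73.67
H (Bob): min(18, 17, 52) = 17
F (Alice): max(73.67, 17, 27) = 73.67
Root (Bob): min(32, 73.67) = 32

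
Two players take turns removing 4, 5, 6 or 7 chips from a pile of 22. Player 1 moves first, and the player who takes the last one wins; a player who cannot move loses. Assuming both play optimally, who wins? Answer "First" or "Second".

Second

W/L table (W = player to move can force a win):
i:   0  1  2  3  4  5  6  7  8  9 10 11 12 13 14 15 16 17 18 19 20 21 22
     L  L  L  L  W  W  W  W  W  W  W  L  L  L  L  W  W  W  W  W  W  W  L
Position 22 is L, so the second player wins.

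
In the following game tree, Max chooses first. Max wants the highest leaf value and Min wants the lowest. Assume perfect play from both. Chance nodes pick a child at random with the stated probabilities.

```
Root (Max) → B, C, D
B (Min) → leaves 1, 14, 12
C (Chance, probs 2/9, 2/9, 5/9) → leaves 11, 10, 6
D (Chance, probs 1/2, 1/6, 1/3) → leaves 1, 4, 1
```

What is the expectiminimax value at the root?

8

B (Min): min(1, 14, 12) = 1
C (Chance): 2/9·11 + 2/9·10 + 5/9·6 = 8
D (Chance): 1/2·1 + 1/6·4 + 1/3·1 = 1.5
Root (Max): max(1, 8, 1.5) = 8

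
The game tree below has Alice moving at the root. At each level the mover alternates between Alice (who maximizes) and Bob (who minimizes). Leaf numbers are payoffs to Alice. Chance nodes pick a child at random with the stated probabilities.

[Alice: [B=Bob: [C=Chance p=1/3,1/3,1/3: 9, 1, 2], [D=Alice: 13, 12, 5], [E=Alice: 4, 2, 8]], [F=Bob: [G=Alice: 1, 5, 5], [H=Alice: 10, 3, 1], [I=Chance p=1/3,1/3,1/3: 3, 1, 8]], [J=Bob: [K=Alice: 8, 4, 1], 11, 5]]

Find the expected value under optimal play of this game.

C (Chance): 1/3·9 + 1/3·1 + 1/3·2 = 4
D (Alice): max(13, 12, 5) = 13
E (Alice): max(4, 2, 8) = 8
B (Bob): min(4, 13, 8) = 4
G (Alice): max(1, 5, 5) = 5
H (Alice): max(10, 3, 1) = 10
I (Chance): 1/3·3 + 1/3·1 + 1/3·8 = 4
F (Bob): min(5, 10, 4) = 4
K (Alice): max(8, 4, 1) = 8
J (Bob): min(8, 11, 5) = 5
Root (Alice): max(4, 4, 5) = 5

5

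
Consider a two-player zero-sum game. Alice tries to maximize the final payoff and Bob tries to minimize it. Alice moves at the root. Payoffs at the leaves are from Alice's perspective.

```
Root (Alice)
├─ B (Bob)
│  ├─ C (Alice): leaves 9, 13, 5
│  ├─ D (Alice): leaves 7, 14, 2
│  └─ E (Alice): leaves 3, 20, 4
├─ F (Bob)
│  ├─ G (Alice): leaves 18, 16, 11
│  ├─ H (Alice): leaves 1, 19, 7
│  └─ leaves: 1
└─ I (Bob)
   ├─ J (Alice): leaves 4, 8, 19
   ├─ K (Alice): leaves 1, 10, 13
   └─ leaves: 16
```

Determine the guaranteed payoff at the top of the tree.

13

C (Alice): max(9, 13, 5) = 13
D (Alice): max(7, 14, 2) = 14
E (Alice): max(3, 20, 4) = 20
B (Bob): min(13, 14, 20) = 13
G (Alice): max(18, 16, 11) = 18
H (Alice): max(1, 19, 7) = 19
F (Bob): min(18, 19, 1) = 1
J (Alice): max(4, 8, 19) = 19
K (Alice): max(1, 10, 13) = 13
I (Bob): min(19, 13, 16) = 13
Root (Alice): max(13, 1, 13) = 13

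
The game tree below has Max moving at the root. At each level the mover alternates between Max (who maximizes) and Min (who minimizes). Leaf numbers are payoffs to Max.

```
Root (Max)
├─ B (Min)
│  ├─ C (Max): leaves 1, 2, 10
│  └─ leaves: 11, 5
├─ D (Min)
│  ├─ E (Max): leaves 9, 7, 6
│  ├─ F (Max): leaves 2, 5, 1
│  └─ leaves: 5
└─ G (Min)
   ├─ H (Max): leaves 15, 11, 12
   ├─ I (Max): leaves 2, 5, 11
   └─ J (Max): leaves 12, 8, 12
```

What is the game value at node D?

5

E: max(9, 7, 6) = 9
F: max(2, 5, 1) = 5
D: min(9, 5, 5) = 5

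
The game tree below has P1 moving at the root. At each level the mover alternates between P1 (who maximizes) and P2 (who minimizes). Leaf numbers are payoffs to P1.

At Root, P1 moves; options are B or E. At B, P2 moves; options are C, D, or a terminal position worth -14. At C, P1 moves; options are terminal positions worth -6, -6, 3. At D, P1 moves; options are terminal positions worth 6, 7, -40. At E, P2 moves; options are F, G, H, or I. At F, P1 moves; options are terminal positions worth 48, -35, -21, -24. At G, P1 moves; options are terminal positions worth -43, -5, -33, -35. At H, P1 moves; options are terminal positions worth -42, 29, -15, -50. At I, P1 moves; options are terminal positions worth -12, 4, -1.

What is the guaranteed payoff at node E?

F: max(48, -35, -21, -24) = 48
G: max(-43, -5, -33, -35) = -5
H: max(-42, 29, -15, -50) = 29
I: max(-12, 4, -1) = 4
E: min(48, -5, 29, 4) = -5

-5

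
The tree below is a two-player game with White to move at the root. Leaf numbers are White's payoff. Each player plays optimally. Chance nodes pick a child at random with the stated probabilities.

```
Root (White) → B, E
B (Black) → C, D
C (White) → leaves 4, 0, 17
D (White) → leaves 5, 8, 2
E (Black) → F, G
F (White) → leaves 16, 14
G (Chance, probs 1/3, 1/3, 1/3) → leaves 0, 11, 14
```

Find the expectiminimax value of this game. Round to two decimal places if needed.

C (White): max(4, 0, 17) = 17
D (White): max(5, 8, 2) = 8
B (Black): min(17, 8) = 8
F (White): max(16, 14) = 16
G (Chance): 1/3·0 + 1/3·11 + 1/3·14 = 8.33
E (Black): min(16, 8.33) = 8.33
Root (White): max(8, 8.33) = 8.33

8.33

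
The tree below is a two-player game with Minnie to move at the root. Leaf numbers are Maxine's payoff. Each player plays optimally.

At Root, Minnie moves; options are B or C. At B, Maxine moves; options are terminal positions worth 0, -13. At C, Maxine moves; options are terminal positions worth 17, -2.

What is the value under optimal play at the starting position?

B (Maxine): max(0, -13) = 0
C (Maxine): max(17, -2) = 17
Root (Minnie): min(0, 17) = 0

0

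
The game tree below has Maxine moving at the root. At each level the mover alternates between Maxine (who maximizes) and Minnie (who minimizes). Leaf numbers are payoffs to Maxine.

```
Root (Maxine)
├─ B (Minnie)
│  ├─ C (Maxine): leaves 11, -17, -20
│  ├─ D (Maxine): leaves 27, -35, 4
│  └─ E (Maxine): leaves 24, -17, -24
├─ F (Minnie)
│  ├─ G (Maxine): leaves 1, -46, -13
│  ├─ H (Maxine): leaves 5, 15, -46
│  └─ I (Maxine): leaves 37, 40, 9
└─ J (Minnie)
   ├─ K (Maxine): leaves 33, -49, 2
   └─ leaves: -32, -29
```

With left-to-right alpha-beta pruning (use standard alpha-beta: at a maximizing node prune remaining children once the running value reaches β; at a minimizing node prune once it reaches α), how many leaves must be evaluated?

12

C [α=-∞,β=+∞]: v=11
D [α=-∞,β=11]: v=27 after child 1 ≥ β → β-cutoff, skip 2
E [α=-∞,β=11]: v=24 after child 1 ≥ β → β-cutoff, skip 2
B [α=-∞,β=+∞]: v=11
G [α=11,β=+∞]: v=1
F [α=11,β=+∞]: v=1 after child 1 ≤ α → α-cutoff, skip 2
K [α=11,β=+∞]: v=33
J [α=11,β=+∞]: v=-32 after child 2 ≤ α → α-cutoff, skip 1
Root [α=-∞,β=+∞]: v=11
Leaves evaluated: 12 of 23.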